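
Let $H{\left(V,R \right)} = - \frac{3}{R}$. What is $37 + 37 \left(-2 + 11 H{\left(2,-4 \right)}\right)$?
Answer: $\frac{1073}{4} \approx 268.25$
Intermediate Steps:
$37 + 37 \left(-2 + 11 H{\left(2,-4 \right)}\right) = 37 + 37 \left(-2 + 11 \left(- \frac{3}{-4}\right)\right) = 37 + 37 \left(-2 + 11 \left(\left(-3\right) \left(- \frac{1}{4}\right)\right)\right) = 37 + 37 \left(-2 + 11 \cdot \frac{3}{4}\right) = 37 + 37 \left(-2 + \frac{33}{4}\right) = 37 + 37 \cdot \frac{25}{4} = 37 + \frac{925}{4} = \frac{1073}{4}$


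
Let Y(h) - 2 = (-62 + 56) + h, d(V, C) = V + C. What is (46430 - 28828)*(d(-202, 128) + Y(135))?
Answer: 1003314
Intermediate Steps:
d(V, C) = C + V
Y(h) = -4 + h (Y(h) = 2 + ((-62 + 56) + h) = 2 + (-6 + h) = -4 + h)
(46430 - 28828)*(d(-202, 128) + Y(135)) = (46430 - 28828)*((128 - 202) + (-4 + 135)) = 17602*(-74 + 131) = 17602*57 = 1003314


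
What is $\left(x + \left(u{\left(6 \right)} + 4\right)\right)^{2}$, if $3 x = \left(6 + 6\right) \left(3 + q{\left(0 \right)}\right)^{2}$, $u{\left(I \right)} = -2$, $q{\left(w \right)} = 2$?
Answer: $10404$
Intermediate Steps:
$x = 100$ ($x = \frac{\left(6 + 6\right) \left(3 + 2\right)^{2}}{3} = \frac{12 \cdot 5^{2}}{3} = \frac{12 \cdot 25}{3} = \frac{1}{3} \cdot 300 = 100$)
$\left(x + \left(u{\left(6 \right)} + 4\right)\right)^{2} = \left(100 + \left(-2 + 4\right)\right)^{2} = \left(100 + 2\right)^{2} = 102^{2} = 10404$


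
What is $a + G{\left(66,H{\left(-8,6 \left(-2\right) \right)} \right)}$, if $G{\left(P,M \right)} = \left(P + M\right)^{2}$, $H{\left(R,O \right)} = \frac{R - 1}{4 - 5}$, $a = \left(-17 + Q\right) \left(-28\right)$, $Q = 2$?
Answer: $6045$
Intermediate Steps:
$a = 420$ ($a = \left(-17 + 2\right) \left(-28\right) = \left(-15\right) \left(-28\right) = 420$)
$H{\left(R,O \right)} = 1 - R$ ($H{\left(R,O \right)} = \frac{-1 + R}{-1} = \left(-1 + R\right) \left(-1\right) = 1 - R$)
$G{\left(P,M \right)} = \left(M + P\right)^{2}$
$a + G{\left(66,H{\left(-8,6 \left(-2\right) \right)} \right)} = 420 + \left(\left(1 - -8\right) + 66\right)^{2} = 420 + \left(\left(1 + 8\right) + 66\right)^{2} = 420 + \left(9 + 66\right)^{2} = 420 + 75^{2} = 420 + 5625 = 6045$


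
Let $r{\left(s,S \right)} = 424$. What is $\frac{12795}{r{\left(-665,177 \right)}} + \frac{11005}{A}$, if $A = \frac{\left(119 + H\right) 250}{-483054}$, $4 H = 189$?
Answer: $- \frac{901382455317}{7049000} \approx -1.2787 \cdot 10^{5}$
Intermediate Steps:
$H = \frac{189}{4}$ ($H = \frac{1}{4} \cdot 189 = \frac{189}{4} \approx 47.25$)
$A = - \frac{83125}{966108}$ ($A = \frac{\left(119 + \frac{189}{4}\right) 250}{-483054} = \frac{665}{4} \cdot 250 \left(- \frac{1}{483054}\right) = \frac{83125}{2} \left(- \frac{1}{483054}\right) = - \frac{83125}{966108} \approx -0.086041$)
$\frac{12795}{r{\left(-665,177 \right)}} + \frac{11005}{A} = \frac{12795}{424} + \frac{11005}{- \frac{83125}{966108}} = 12795 \cdot \frac{1}{424} + 11005 \left(- \frac{966108}{83125}\right) = \frac{12795}{424} - \frac{2126403708}{16625} = - \frac{901382455317}{7049000}$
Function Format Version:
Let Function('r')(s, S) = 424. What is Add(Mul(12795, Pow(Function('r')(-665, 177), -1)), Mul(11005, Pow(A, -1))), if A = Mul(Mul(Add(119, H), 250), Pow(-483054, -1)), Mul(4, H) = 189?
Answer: Rational(-901382455317, 7049000) ≈ -1.2787e+5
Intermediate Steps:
H = Rational(189, 4) (H = Mul(Rational(1, 4), 189) = Rational(189, 4) ≈ 47.250)
A = Rational(-83125, 966108) (A = Mul(Mul(Add(119, Rational(189, 4)), 250), Pow(-483054, -1)) = Mul(Mul(Rational(665, 4), 250), Rational(-1, 483054)) = Mul(Rational(83125, 2), Rational(-1, 483054)) = Rational(-83125, 966108) ≈ -0.086041)
Add(Mul(12795, Pow(Function('r')(-665, 177), -1)), Mul(11005, Pow(A, -1))) = Add(Mul(12795, Pow(424, -1)), Mul(11005, Pow(Rational(-83125, 966108), -1))) = Add(Mul(12795, Rational(1, 424)), Mul(11005, Rational(-966108, 83125))) = Add(Rational(12795, 424), Rational(-2126403708, 16625)) = Rational(-901382455317, 7049000)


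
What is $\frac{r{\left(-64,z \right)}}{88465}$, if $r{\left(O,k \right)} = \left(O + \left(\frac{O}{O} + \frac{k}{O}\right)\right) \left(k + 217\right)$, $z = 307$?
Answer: $- \frac{568409}{1415440} \approx -0.40158$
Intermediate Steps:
$r{\left(O,k \right)} = \left(217 + k\right) \left(1 + O + \frac{k}{O}\right)$ ($r{\left(O,k \right)} = \left(O + \left(1 + \frac{k}{O}\right)\right) \left(217 + k\right) = \left(1 + O + \frac{k}{O}\right) \left(217 + k\right) = \left(217 + k\right) \left(1 + O + \frac{k}{O}\right)$)
$\frac{r{\left(-64,z \right)}}{88465} = \frac{\frac{1}{-64} \left(307^{2} + 217 \cdot 307 - 64 \left(217 + 307 + 217 \left(-64\right) - 19648\right)\right)}{88465} = - \frac{94249 + 66619 - 64 \left(217 + 307 - 13888 - 19648\right)}{64} \cdot \frac{1}{88465} = - \frac{94249 + 66619 - -2112768}{64} \cdot \frac{1}{88465} = - \frac{94249 + 66619 + 2112768}{64} \cdot \frac{1}{88465} = \left(- \frac{1}{64}\right) 2273636 \cdot \frac{1}{88465} = \left(- \frac{568409}{16}\right) \frac{1}{88465} = - \frac{568409}{1415440}$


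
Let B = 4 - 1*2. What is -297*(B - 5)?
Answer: 891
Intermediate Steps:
B = 2 (B = 4 - 2 = 2)
-297*(B - 5) = -297*(2 - 5) = -297*(-3) = 891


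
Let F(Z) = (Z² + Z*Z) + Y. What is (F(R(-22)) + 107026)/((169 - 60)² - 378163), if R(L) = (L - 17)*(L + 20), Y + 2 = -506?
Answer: -19781/61047 ≈ -0.32403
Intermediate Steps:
Y = -508 (Y = -2 - 506 = -508)
R(L) = (-17 + L)*(20 + L)
F(Z) = -508 + 2*Z² (F(Z) = (Z² + Z*Z) - 508 = (Z² + Z²) - 508 = 2*Z² - 508 = -508 + 2*Z²)
(F(R(-22)) + 107026)/((169 - 60)² - 378163) = ((-508 + 2*(-340 + (-22)² + 3*(-22))²) + 107026)/((169 - 60)² - 378163) = ((-508 + 2*(-340 + 484 - 66)²) + 107026)/(109² - 378163) = ((-508 + 2*78²) + 107026)/(11881 - 378163) = ((-508 + 2*6084) + 107026)/(-366282) = ((-508 + 12168) + 107026)*(-1/366282) = (11660 + 107026)*(-1/366282) = 118686*(-1/366282) = -19781/61047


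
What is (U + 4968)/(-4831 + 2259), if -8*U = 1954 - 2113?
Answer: -39903/20576 ≈ -1.9393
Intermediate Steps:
U = 159/8 (U = -(1954 - 2113)/8 = -1/8*(-159) = 159/8 ≈ 19.875)
(U + 4968)/(-4831 + 2259) = (159/8 + 4968)/(-4831 + 2259) = (39903/8)/(-2572) = (39903/8)*(-1/2572) = -39903/20576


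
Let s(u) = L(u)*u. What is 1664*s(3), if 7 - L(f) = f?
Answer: 19968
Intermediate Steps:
L(f) = 7 - f
s(u) = u*(7 - u) (s(u) = (7 - u)*u = u*(7 - u))
1664*s(3) = 1664*(3*(7 - 1*3)) = 1664*(3*(7 - 3)) = 1664*(3*4) = 1664*12 = 19968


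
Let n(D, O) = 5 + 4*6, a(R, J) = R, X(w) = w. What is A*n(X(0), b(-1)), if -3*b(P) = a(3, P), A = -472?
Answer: -13688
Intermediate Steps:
b(P) = -1 (b(P) = -⅓*3 = -1)
n(D, O) = 29 (n(D, O) = 5 + 24 = 29)
A*n(X(0), b(-1)) = -472*29 = -13688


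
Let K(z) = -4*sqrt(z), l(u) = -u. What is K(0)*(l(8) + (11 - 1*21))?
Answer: 0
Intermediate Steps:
K(0)*(l(8) + (11 - 1*21)) = (-4*sqrt(0))*(-1*8 + (11 - 1*21)) = (-4*0)*(-8 + (11 - 21)) = 0*(-8 - 10) = 0*(-18) = 0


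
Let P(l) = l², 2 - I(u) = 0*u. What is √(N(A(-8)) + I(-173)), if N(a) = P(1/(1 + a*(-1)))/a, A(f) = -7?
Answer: √6265/56 ≈ 1.4134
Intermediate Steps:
I(u) = 2 (I(u) = 2 - 0*u = 2 - 1*0 = 2 + 0 = 2)
N(a) = 1/(a*(1 - a)²) (N(a) = (1/(1 + a*(-1)))²/a = (1/(1 - a))²/a = 1/((1 - a)²*a) = 1/(a*(1 - a)²))
√(N(A(-8)) + I(-173)) = √(1/((-7)*(-1 - 7)²) + 2) = √(-⅐/(-8)² + 2) = √(-⅐*1/64 + 2) = √(-1/448 + 2) = √(895/448) = √6265/56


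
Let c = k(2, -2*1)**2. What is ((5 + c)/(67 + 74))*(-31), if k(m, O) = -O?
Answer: -93/47 ≈ -1.9787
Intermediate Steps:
c = 4 (c = (-(-2))**2 = (-1*(-2))**2 = 2**2 = 4)
((5 + c)/(67 + 74))*(-31) = ((5 + 4)/(67 + 74))*(-31) = (9/141)*(-31) = (9*(1/141))*(-31) = (3/47)*(-31) = -93/47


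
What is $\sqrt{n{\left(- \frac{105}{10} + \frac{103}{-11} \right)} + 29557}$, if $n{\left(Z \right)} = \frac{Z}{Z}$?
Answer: $\sqrt{29558} \approx 171.92$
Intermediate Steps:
$n{\left(Z \right)} = 1$
$\sqrt{n{\left(- \frac{105}{10} + \frac{103}{-11} \right)} + 29557} = \sqrt{1 + 29557} = \sqrt{29558}$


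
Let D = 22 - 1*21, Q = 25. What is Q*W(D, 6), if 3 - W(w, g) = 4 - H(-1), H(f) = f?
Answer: -50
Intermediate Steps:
D = 1 (D = 22 - 21 = 1)
W(w, g) = -2 (W(w, g) = 3 - (4 - 1*(-1)) = 3 - (4 + 1) = 3 - 1*5 = 3 - 5 = -2)
Q*W(D, 6) = 25*(-2) = -50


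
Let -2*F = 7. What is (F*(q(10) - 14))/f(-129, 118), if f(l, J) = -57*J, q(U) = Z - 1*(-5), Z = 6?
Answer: -7/4484 ≈ -0.0015611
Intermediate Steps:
F = -7/2 (F = -1/2*7 = -7/2 ≈ -3.5000)
q(U) = 11 (q(U) = 6 - 1*(-5) = 6 + 5 = 11)
(F*(q(10) - 14))/f(-129, 118) = (-7*(11 - 14)/2)/((-57*118)) = -7/2*(-3)/(-6726) = (21/2)*(-1/6726) = -7/4484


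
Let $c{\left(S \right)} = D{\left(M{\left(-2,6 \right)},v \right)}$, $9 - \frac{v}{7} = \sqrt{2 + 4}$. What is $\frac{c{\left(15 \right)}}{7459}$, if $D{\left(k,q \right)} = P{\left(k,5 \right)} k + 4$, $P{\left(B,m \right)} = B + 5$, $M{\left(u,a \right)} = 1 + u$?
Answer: $0$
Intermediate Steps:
$P{\left(B,m \right)} = 5 + B$
$v = 63 - 7 \sqrt{6}$ ($v = 63 - 7 \sqrt{2 + 4} = 63 - 7 \sqrt{6} \approx 45.854$)
$D{\left(k,q \right)} = 4 + k \left(5 + k\right)$ ($D{\left(k,q \right)} = \left(5 + k\right) k + 4 = k \left(5 + k\right) + 4 = 4 + k \left(5 + k\right)$)
$c{\left(S \right)} = 0$ ($c{\left(S \right)} = 4 + \left(1 - 2\right) \left(5 + \left(1 - 2\right)\right) = 4 - \left(5 - 1\right) = 4 - 4 = 0$)
$\frac{c{\left(15 \right)}}{7459} = \frac{0}{7459} = 0 \cdot \frac{1}{7459} = 0$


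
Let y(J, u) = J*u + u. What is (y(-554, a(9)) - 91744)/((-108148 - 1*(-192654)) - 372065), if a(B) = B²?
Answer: 136537/287559 ≈ 0.47481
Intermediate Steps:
y(J, u) = u + J*u
(y(-554, a(9)) - 91744)/((-108148 - 1*(-192654)) - 372065) = (9²*(1 - 554) - 91744)/((-108148 - 1*(-192654)) - 372065) = (81*(-553) - 91744)/((-108148 + 192654) - 372065) = (-44793 - 91744)/(84506 - 372065) = -136537/(-287559) = -136537*(-1/287559) = 136537/287559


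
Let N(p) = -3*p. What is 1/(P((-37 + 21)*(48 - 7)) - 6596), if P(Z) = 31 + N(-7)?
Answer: -1/6544 ≈ -0.00015281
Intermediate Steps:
P(Z) = 52 (P(Z) = 31 - 3*(-7) = 31 + 21 = 52)
1/(P((-37 + 21)*(48 - 7)) - 6596) = 1/(52 - 6596) = 1/(-6544) = -1/6544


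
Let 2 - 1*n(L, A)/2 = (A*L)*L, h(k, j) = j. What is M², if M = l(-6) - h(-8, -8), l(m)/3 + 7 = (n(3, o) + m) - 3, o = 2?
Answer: 18496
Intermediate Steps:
n(L, A) = 4 - 2*A*L² (n(L, A) = 4 - 2*A*L*L = 4 - 2*A*L²)
l(m) = -126 + 3*m (l(m) = -21 + 3*(((4 - 2*2*3²) + m) - 3) = -21 + 3*(((4 - 2*2*9) + m) - 3) = -21 + 3*(((4 - 36) + m) - 3) = -21 + 3*((-32 + m) - 3) = -21 + 3*(-35 + m) = -21 + (-105 + 3*m) = -126 + 3*m)
M = -136 (M = (-126 + 3*(-6)) - 1*(-8) = (-126 - 18) + 8 = -144 + 8 = -136)
M² = (-136)² = 18496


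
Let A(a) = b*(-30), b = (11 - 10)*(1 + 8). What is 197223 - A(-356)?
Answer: 197493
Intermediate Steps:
b = 9 (b = 1*9 = 9)
A(a) = -270 (A(a) = 9*(-30) = -270)
197223 - A(-356) = 197223 - 1*(-270) = 197223 + 270 = 197493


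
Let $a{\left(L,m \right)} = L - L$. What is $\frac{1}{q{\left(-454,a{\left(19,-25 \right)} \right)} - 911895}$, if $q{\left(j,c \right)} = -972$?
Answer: $- \frac{1}{912867} \approx -1.0954 \cdot 10^{-6}$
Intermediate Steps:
$a{\left(L,m \right)} = 0$
$\frac{1}{q{\left(-454,a{\left(19,-25 \right)} \right)} - 911895} = \frac{1}{-972 - 911895} = \frac{1}{-912867} = - \frac{1}{912867}$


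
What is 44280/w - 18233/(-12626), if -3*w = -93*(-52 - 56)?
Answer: -4611437/391406 ≈ -11.782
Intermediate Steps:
w = -3348 (w = -(-31)*(-52 - 56) = -(-31)*(-108) = -⅓*10044 = -3348)
44280/w - 18233/(-12626) = 44280/(-3348) - 18233/(-12626) = 44280*(-1/3348) - 18233*(-1/12626) = -410/31 + 18233/12626 = -4611437/391406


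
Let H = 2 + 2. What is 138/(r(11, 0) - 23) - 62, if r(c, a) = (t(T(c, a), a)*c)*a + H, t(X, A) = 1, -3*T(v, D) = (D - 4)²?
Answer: -1316/19 ≈ -69.263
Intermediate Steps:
T(v, D) = -(-4 + D)²/3 (T(v, D) = -(D - 4)²/3 = -(-4 + D)²/3)
H = 4
r(c, a) = 4 + a*c (r(c, a) = (1*c)*a + 4 = c*a + 4 = a*c + 4 = 4 + a*c)
138/(r(11, 0) - 23) - 62 = 138/((4 + 0*11) - 23) - 62 = 138/((4 + 0) - 23) - 62 = 138/(4 - 23) - 62 = 138/(-19) - 62 = -1/19*138 - 62 = -138/19 - 62 = -1316/19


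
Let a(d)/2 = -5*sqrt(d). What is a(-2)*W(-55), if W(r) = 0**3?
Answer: 0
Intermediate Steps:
W(r) = 0
a(d) = -10*sqrt(d) (a(d) = 2*(-5*sqrt(d)) = -10*sqrt(d))
a(-2)*W(-55) = -10*I*sqrt(2)*0 = 0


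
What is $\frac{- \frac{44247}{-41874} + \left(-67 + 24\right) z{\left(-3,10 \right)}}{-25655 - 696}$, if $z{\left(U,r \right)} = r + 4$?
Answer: $\frac{1198281}{52543894} \approx 0.022805$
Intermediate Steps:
$z{\left(U,r \right)} = 4 + r$
$\frac{- \frac{44247}{-41874} + \left(-67 + 24\right) z{\left(-3,10 \right)}}{-25655 - 696} = \frac{- \frac{44247}{-41874} + \left(-67 + 24\right) \left(4 + 10\right)}{-25655 - 696} = \frac{\left(-44247\right) \left(- \frac{1}{41874}\right) - 602}{-26351} = \left(\frac{2107}{1994} - 602\right) \left(- \frac{1}{26351}\right) = \left(- \frac{1198281}{1994}\right) \left(- \frac{1}{26351}\right) = \frac{1198281}{52543894}$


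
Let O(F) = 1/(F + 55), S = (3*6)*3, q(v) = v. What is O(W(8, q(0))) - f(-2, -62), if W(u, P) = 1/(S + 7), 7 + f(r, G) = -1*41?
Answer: 161149/3356 ≈ 48.018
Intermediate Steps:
f(r, G) = -48 (f(r, G) = -7 - 1*41 = -7 - 41 = -48)
S = 54 (S = 18*3 = 54)
W(u, P) = 1/61 (W(u, P) = 1/(54 + 7) = 1/61)
O(F) = 1/(55 + F)
O(W(8, q(0))) - f(-2, -62) = 1/(55 + 1/61) - 1*(-48) = 1/(3356/61) + 48 = 61/3356 + 48 = 161149/3356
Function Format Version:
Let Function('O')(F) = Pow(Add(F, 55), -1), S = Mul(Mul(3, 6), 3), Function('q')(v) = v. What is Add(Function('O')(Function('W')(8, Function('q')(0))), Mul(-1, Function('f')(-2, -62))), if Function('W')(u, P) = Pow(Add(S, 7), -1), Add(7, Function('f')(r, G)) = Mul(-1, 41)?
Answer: Rational(161149, 3356) ≈ 48.018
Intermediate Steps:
Function('f')(r, G) = -48 (Function('f')(r, G) = Add(-7, Mul(-1, 41)) = Add(-7, -41) = -48)
S = 54 (S = Mul(18, 3) = 54)
Function('W')(u, P) = Rational(1, 61) (Function('W')(u, P) = Pow(Add(54, 7), -1) = Pow(61, -1) = Rational(1, 61))
Function('O')(F) = Pow(Add(55, F), -1)
Add(Function('O')(Function('W')(8, Function('q')(0))), Mul(-1, Function('f')(-2, -62))) = Add(Pow(Add(55, Rational(1, 61)), -1), Mul(-1, -48)) = Add(Pow(Rational(3356, 61), -1), 48) = Add(Rational(61, 3356), 48) = Rational(161149, 3356)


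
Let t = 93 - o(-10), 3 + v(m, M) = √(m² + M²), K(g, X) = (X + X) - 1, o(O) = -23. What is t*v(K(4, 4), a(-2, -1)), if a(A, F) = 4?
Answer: -348 + 116*√65 ≈ 587.22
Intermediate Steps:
K(g, X) = -1 + 2*X (K(g, X) = 2*X - 1 = -1 + 2*X)
v(m, M) = -3 + √(M² + m²) (v(m, M) = -3 + √(m² + M²) = -3 + √(M² + m²))
t = 116 (t = 93 - 1*(-23) = 93 + 23 = 116)
t*v(K(4, 4), a(-2, -1)) = 116*(-3 + √(4² + (-1 + 2*4)²)) = 116*(-3 + √(16 + (-1 + 8)²)) = 116*(-3 + √(16 + 7²)) = 116*(-3 + √(16 + 49)) = 116*(-3 + √65) = -348 + 116*√65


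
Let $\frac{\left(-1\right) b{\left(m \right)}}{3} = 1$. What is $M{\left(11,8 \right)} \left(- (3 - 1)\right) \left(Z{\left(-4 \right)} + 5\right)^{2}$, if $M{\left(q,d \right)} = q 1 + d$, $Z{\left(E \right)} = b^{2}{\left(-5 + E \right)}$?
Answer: $-7448$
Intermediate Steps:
$b{\left(m \right)} = -3$ ($b{\left(m \right)} = \left(-3\right) 1 = -3$)
$Z{\left(E \right)} = 9$ ($Z{\left(E \right)} = \left(-3\right)^{2} = 9$)
$M{\left(q,d \right)} = d + q$ ($M{\left(q,d \right)} = q + d = d + q$)
$M{\left(11,8 \right)} \left(- (3 - 1)\right) \left(Z{\left(-4 \right)} + 5\right)^{2} = \left(8 + 11\right) \left(- (3 - 1)\right) \left(9 + 5\right)^{2} = 19 \left(\left(-1\right) 2\right) 14^{2} = 19 \left(-2\right) 196 = \left(-38\right) 196 = -7448$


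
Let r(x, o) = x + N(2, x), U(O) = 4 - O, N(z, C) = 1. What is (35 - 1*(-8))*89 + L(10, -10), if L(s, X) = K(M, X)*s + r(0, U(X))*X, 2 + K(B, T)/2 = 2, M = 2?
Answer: 3817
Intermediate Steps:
K(B, T) = 0 (K(B, T) = -4 + 2*2 = -4 + 4 = 0)
r(x, o) = 1 + x (r(x, o) = x + 1 = 1 + x)
L(s, X) = X (L(s, X) = 0*s + (1 + 0)*X = 0 + 1*X = 0 + X = X)
(35 - 1*(-8))*89 + L(10, -10) = (35 - 1*(-8))*89 - 10 = (35 + 8)*89 - 10 = 43*89 - 10 = 3827 - 10 = 3817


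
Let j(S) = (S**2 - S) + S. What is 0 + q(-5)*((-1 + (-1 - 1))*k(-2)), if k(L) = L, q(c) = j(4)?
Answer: 96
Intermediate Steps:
j(S) = S**2
q(c) = 16 (q(c) = 4**2 = 16)
0 + q(-5)*((-1 + (-1 - 1))*k(-2)) = 0 + 16*((-1 + (-1 - 1))*(-2)) = 0 + 16*((-1 - 2)*(-2)) = 0 + 16*(-3*(-2)) = 0 + 16*6 = 0 + 96 = 96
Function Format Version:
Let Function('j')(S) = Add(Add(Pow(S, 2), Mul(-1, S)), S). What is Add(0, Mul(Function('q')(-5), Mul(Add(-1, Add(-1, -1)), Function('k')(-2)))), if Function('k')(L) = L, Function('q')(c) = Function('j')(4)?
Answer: 96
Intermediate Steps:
Function('j')(S) = Pow(S, 2)
Function('q')(c) = 16 (Function('q')(c) = Pow(4, 2) = 16)
Add(0, Mul(Function('q')(-5), Mul(Add(-1, Add(-1, -1)), Function('k')(-2)))) = Add(0, Mul(16, Mul(Add(-1, Add(-1, -1)), -2))) = Add(0, Mul(16, Mul(Add(-1, -2), -2))) = Add(0, Mul(16, Mul(-3, -2))) = Add(0, Mul(16, 6)) = Add(0, 96) = 96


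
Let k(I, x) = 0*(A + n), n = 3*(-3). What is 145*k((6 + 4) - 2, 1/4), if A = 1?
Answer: 0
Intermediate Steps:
n = -9
k(I, x) = 0 (k(I, x) = 0*(1 - 9) = 0*(-8) = 0)
145*k((6 + 4) - 2, 1/4) = 145*0 = 0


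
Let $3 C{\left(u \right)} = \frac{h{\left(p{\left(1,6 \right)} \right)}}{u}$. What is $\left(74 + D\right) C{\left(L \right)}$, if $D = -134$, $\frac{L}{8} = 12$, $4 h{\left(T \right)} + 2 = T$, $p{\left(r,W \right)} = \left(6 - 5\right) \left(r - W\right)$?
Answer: $\frac{35}{96} \approx 0.36458$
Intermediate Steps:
$p{\left(r,W \right)} = r - W$ ($p{\left(r,W \right)} = 1 \left(r - W\right) = r - W$)
$h{\left(T \right)} = - \frac{1}{2} + \frac{T}{4}$
$L = 96$ ($L = 8 \cdot 12 = 96$)
$C{\left(u \right)} = - \frac{7}{12 u}$ ($C{\left(u \right)} = \frac{\left(- \frac{1}{2} + \frac{1 - 6}{4}\right) \frac{1}{u}}{3} = \frac{\left(- \frac{1}{2} + \frac{1}{4} \left(-5\right)\right) \frac{1}{u}}{3} = \frac{\left(- \frac{1}{2} - \frac{5}{4}\right) \frac{1}{u}}{3} = \frac{\left(- \frac{7}{4}\right) \frac{1}{u}}{3} = - \frac{7}{12 u}$)
$\left(74 + D\right) C{\left(L \right)} = \left(74 - 134\right) \left(- \frac{7}{12 \cdot 96}\right) = - 60 \left(\left(- \frac{7}{12}\right) \frac{1}{96}\right) = \left(-60\right) \left(- \frac{7}{1152}\right) = \frac{35}{96}$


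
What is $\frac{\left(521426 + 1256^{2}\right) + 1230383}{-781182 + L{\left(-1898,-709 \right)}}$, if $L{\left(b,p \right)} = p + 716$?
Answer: $- \frac{665869}{156235} \approx -4.262$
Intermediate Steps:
$L{\left(b,p \right)} = 716 + p$
$\frac{\left(521426 + 1256^{2}\right) + 1230383}{-781182 + L{\left(-1898,-709 \right)}} = \frac{\left(521426 + 1256^{2}\right) + 1230383}{-781182 + \left(716 - 709\right)} = \frac{\left(521426 + 1577536\right) + 1230383}{-781182 + 7} = \frac{2098962 + 1230383}{-781175} = 3329345 \left(- \frac{1}{781175}\right) = - \frac{665869}{156235}$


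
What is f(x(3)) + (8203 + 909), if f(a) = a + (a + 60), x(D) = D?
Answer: 9178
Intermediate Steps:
f(a) = 60 + 2*a (f(a) = a + (60 + a) = 60 + 2*a)
f(x(3)) + (8203 + 909) = (60 + 2*3) + (8203 + 909) = (60 + 6) + 9112 = 66 + 9112 = 9178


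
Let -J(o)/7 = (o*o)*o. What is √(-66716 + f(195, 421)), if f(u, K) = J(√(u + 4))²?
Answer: √386082635 ≈ 19649.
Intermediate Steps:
J(o) = -7*o³ (J(o) = -7*o*o*o = -7*o²*o = -7*o³)
f(u, K) = 49*(4 + u)³ (f(u, K) = (-7*(u + 4)^(3/2))² = (-7*(4 + u)^(3/2))² = 49*(4 + u)³)
√(-66716 + f(195, 421)) = √(-66716 + 49*(4 + 195)³) = √(-66716 + 49*199³) = √(-66716 + 49*7880599) = √(-66716 + 386149351) = √386082635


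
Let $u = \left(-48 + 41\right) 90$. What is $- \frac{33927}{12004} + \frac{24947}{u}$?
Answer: $- \frac{160418899}{3781260} \approx -42.425$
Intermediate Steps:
$u = -630$ ($u = \left(-7\right) 90 = -630$)
$- \frac{33927}{12004} + \frac{24947}{u} = - \frac{33927}{12004} + \frac{24947}{-630} = \left(-33927\right) \frac{1}{12004} + 24947 \left(- \frac{1}{630}\right) = - \frac{33927}{12004} - \frac{24947}{630} = - \frac{160418899}{3781260}$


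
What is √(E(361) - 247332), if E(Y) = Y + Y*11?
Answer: 90*I*√30 ≈ 492.95*I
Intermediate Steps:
E(Y) = 12*Y (E(Y) = Y + 11*Y = 12*Y)
√(E(361) - 247332) = √(12*361 - 247332) = √(4332 - 247332) = √(-243000) = 90*I*√30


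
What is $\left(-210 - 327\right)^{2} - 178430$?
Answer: $109939$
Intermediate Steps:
$\left(-210 - 327\right)^{2} - 178430 = \left(-537\right)^{2} - 178430 = 288369 - 178430 = 109939$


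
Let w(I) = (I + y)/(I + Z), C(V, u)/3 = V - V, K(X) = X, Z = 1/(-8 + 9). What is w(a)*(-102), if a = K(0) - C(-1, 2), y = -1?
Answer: 102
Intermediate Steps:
Z = 1 (Z = 1/1 = 1)
C(V, u) = 0 (C(V, u) = 3*(V - V) = 3*0 = 0)
a = 0 (a = 0 - 1*0 = 0 + 0 = 0)
w(I) = (-1 + I)/(1 + I) (w(I) = (I - 1)/(I + 1) = (-1 + I)/(1 + I))
w(a)*(-102) = ((-1 + 0)/(1 + 0))*(-102) = (-1/1)*(-102) = (1*(-1))*(-102) = -1*(-102) = 102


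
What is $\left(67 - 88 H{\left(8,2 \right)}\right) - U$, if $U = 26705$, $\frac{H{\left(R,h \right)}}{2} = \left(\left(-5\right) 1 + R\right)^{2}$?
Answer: $-28222$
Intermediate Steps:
$H{\left(R,h \right)} = 2 \left(-5 + R\right)^{2}$ ($H{\left(R,h \right)} = 2 \left(\left(-5\right) 1 + R\right)^{2} = 2 \left(-5 + R\right)^{2}$)
$\left(67 - 88 H{\left(8,2 \right)}\right) - U = \left(67 - 88 \cdot 2 \left(-5 + 8\right)^{2}\right) - 26705 = \left(67 - 88 \cdot 2 \cdot 3^{2}\right) - 26705 = \left(67 - 88 \cdot 2 \cdot 9\right) - 26705 = \left(67 - 1584\right) - 26705 = -1517 - 26705 = -28222$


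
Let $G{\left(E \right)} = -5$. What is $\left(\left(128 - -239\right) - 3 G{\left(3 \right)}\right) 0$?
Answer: $0$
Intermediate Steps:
$\left(\left(128 - -239\right) - 3 G{\left(3 \right)}\right) 0 = \left(\left(128 - -239\right) - -15\right) 0 = \left(\left(128 + 239\right) + 15\right) 0 = \left(367 + 15\right) 0 = 382 \cdot 0 = 0$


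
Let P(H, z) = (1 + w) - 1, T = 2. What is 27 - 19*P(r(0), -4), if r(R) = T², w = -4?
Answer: 103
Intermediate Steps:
r(R) = 4 (r(R) = 2² = 4)
P(H, z) = -4 (P(H, z) = (1 - 4) - 1 = -3 - 1 = -4)
27 - 19*P(r(0), -4) = 27 - 19*(-4) = 27 + 76 = 103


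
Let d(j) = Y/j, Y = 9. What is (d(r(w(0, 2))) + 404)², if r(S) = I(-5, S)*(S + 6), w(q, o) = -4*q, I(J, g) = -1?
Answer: 648025/4 ≈ 1.6201e+5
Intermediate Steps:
r(S) = -6 - S (r(S) = -(S + 6) = -(6 + S) = -6 - S)
d(j) = 9/j
(d(r(w(0, 2))) + 404)² = (9/(-6 - (-4)*0) + 404)² = (9/(-6 - 1*0) + 404)² = (9/(-6 + 0) + 404)² = (9/(-6) + 404)² = (9*(-⅙) + 404)² = (-3/2 + 404)² = (805/2)² = 648025/4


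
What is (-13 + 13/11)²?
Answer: 16900/121 ≈ 139.67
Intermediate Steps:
(-13 + 13/11)² = (-130/11)² = 16900/121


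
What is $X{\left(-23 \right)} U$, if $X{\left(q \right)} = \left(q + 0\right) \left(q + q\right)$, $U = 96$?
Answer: $101568$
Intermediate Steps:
$X{\left(q \right)} = 2 q^{2}$ ($X{\left(q \right)} = q 2 q = 2 q^{2}$)
$X{\left(-23 \right)} U = 2 \left(-23\right)^{2} \cdot 96 = 2 \cdot 529 \cdot 96 = 1058 \cdot 96 = 101568$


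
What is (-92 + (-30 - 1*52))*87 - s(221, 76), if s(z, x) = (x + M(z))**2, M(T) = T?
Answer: -103347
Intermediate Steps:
s(z, x) = (x + z)**2
(-92 + (-30 - 1*52))*87 - s(221, 76) = (-92 + (-30 - 1*52))*87 - (76 + 221)**2 = (-92 + (-30 - 52))*87 - 1*297**2 = (-92 - 82)*87 - 1*88209 = -174*87 - 88209 = -15138 - 88209 = -103347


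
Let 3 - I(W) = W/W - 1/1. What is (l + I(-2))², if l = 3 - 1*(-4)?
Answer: 100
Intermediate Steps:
I(W) = 3 (I(W) = 3 - (W/W - 1/1) = 3 - (1 - 1*1) = 3 - (1 - 1) = 3 - 1*0 = 3 + 0 = 3)
l = 7 (l = 3 + 4 = 7)
(l + I(-2))² = (7 + 3)² = 10² = 100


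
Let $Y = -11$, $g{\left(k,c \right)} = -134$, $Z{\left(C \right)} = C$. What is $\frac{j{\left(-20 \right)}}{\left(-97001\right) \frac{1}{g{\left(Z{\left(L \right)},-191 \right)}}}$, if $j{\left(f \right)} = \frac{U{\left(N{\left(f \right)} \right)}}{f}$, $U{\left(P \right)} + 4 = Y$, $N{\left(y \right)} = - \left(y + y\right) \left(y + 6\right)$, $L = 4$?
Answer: $\frac{201}{194002} \approx 0.0010361$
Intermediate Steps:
$N{\left(y \right)} = - 2 y \left(6 + y\right)$
$U{\left(P \right)} = -15$ ($U{\left(P \right)} = -4 - 11 = -15$)
$j{\left(f \right)} = - \frac{15}{f}$
$\frac{j{\left(-20 \right)}}{\left(-97001\right) \frac{1}{g{\left(Z{\left(L \right)},-191 \right)}}} = \frac{\left(-15\right) \frac{1}{-20}}{\left(-97001\right) \frac{1}{-134}} = \frac{\left(-15\right) \left(- \frac{1}{20}\right)}{\left(-97001\right) \left(- \frac{1}{134}\right)} = \frac{3}{4 \cdot \frac{97001}{134}} = \frac{3}{4} \cdot \frac{134}{97001} = \frac{201}{194002}$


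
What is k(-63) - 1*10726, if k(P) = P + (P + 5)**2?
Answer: -7425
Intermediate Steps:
k(P) = P + (5 + P)**2
k(-63) - 1*10726 = (-63 + (5 - 63)**2) - 1*10726 = (-63 + (-58)**2) - 10726 = (-63 + 3364) - 10726 = 3301 - 10726 = -7425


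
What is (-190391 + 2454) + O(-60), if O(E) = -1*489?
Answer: -188426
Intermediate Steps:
O(E) = -489
(-190391 + 2454) + O(-60) = (-190391 + 2454) - 489 = -187937 - 489 = -188426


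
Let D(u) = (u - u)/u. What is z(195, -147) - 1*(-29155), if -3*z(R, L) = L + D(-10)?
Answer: 29204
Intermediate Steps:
D(u) = 0 (D(u) = 0/u = 0)
z(R, L) = -L/3 (z(R, L) = -(L + 0)/3 = -L/3)
z(195, -147) - 1*(-29155) = -1/3*(-147) - 1*(-29155) = 49 + 29155 = 29204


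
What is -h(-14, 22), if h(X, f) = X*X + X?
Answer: -182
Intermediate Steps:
h(X, f) = X + X² (h(X, f) = X² + X = X + X²)
-h(-14, 22) = -(-14)*(1 - 14) = -(-14)*(-13) = -1*182 = -182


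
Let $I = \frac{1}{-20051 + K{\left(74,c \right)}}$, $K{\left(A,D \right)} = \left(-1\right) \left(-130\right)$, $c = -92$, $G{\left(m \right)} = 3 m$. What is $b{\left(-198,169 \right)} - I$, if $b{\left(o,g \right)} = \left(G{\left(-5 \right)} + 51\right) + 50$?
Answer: $\frac{1713207}{19921} \approx 86.0$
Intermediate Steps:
$K{\left(A,D \right)} = 130$
$b{\left(o,g \right)} = 86$ ($b{\left(o,g \right)} = \left(3 \left(-5\right) + 51\right) + 50 = \left(-15 + 51\right) + 50 = 36 + 50 = 86$)
$I = - \frac{1}{19921}$ ($I = \frac{1}{-20051 + 130} = \frac{1}{-19921} = - \frac{1}{19921} \approx -5.0198 \cdot 10^{-5}$)
$b{\left(-198,169 \right)} - I = 86 - - \frac{1}{19921} = 86 + \frac{1}{19921} = \frac{1713207}{19921}$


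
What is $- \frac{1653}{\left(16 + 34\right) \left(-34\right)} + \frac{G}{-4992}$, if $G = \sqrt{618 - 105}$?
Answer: $\frac{1653}{1700} - \frac{\sqrt{57}}{1664} \approx 0.96782$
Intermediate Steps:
$G = 3 \sqrt{57}$ ($G = \sqrt{513} = 3 \sqrt{57} \approx 22.65$)
$- \frac{1653}{\left(16 + 34\right) \left(-34\right)} + \frac{G}{-4992} = - \frac{1653}{\left(16 + 34\right) \left(-34\right)} + \frac{3 \sqrt{57}}{-4992} = - \frac{1653}{50 \left(-34\right)} + 3 \sqrt{57} \left(- \frac{1}{4992}\right) = - \frac{1653}{-1700} - \frac{\sqrt{57}}{1664} = \left(-1653\right) \left(- \frac{1}{1700}\right) - \frac{\sqrt{57}}{1664} = \frac{1653}{1700} - \frac{\sqrt{57}}{1664}$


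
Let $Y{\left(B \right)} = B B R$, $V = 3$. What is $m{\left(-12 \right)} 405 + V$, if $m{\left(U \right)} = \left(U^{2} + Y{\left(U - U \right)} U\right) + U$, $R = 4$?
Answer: $53463$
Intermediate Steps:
$Y{\left(B \right)} = 4 B^{2}$ ($Y{\left(B \right)} = B B 4 = B^{2} \cdot 4 = 4 B^{2}$)
$m{\left(U \right)} = U + U^{2}$ ($m{\left(U \right)} = \left(U^{2} + 4 \left(U - U\right)^{2} U\right) + U = \left(U^{2} + 4 \cdot 0^{2} U\right) + U = \left(U^{2} + 4 \cdot 0 U\right) + U = \left(U^{2} + 0 U\right) + U = \left(U^{2} + 0\right) + U = U^{2} + U = U + U^{2}$)
$m{\left(-12 \right)} 405 + V = - 12 \left(1 - 12\right) 405 + 3 = \left(-12\right) \left(-11\right) 405 + 3 = 132 \cdot 405 + 3 = 53460 + 3 = 53463$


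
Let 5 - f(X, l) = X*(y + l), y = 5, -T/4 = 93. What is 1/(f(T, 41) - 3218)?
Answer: 1/13899 ≈ 7.1948e-5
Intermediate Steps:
T = -372 (T = -4*93 = -372)
f(X, l) = 5 - X*(5 + l)
1/(f(T, 41) - 3218) = 1/((5 - 5*(-372) - 1*(-372)*41) - 3218) = 1/((5 + 1860 + 15252) - 3218) = 1/(17117 - 3218) = 1/13899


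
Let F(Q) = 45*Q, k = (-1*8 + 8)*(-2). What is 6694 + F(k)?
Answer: 6694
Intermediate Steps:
k = 0 (k = (-8 + 8)*(-2) = 0*(-2) = 0)
6694 + F(k) = 6694 + 45*0 = 6694 + 0 = 6694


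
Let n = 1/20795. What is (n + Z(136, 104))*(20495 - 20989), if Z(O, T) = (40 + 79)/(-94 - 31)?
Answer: 244478624/519875 ≈ 470.26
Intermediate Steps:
Z(O, T) = -119/125 (Z(O, T) = 119/(-125) = 119*(-1/125) = -119/125)
n = 1/20795 ≈ 4.8088e-5
(n + Z(136, 104))*(20495 - 20989) = (1/20795 - 119/125)*(20495 - 20989) = -494896/519875*(-494) = 244478624/519875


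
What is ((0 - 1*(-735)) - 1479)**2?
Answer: 553536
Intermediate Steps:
((0 - 1*(-735)) - 1479)**2 = ((0 + 735) - 1479)**2 = (735 - 1479)**2 = (-744)**2 = 553536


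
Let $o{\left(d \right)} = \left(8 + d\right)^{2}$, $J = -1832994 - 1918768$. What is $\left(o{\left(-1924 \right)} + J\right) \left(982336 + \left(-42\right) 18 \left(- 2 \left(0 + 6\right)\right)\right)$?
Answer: $-80012574048$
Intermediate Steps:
$J = -3751762$ ($J = -1832994 - 1918768 = -3751762$)
$\left(o{\left(-1924 \right)} + J\right) \left(982336 + \left(-42\right) 18 \left(- 2 \left(0 + 6\right)\right)\right) = \left(\left(8 - 1924\right)^{2} - 3751762\right) \left(982336 + \left(-42\right) 18 \left(- 2 \left(0 + 6\right)\right)\right) = \left(\left(-1916\right)^{2} - 3751762\right) \left(982336 - 756 \left(\left(-2\right) 6\right)\right) = \left(3671056 - 3751762\right) \left(982336 - -9072\right) = - 80706 \left(982336 + 9072\right) = \left(-80706\right) 991408 = -80012574048$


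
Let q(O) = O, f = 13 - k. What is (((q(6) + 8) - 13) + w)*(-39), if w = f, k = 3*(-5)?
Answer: -1131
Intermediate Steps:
k = -15
f = 28 (f = 13 - 1*(-15) = 13 + 15 = 28)
w = 28
(((q(6) + 8) - 13) + w)*(-39) = (((6 + 8) - 13) + 28)*(-39) = ((14 - 13) + 28)*(-39) = (1 + 28)*(-39) = 29*(-39) = -1131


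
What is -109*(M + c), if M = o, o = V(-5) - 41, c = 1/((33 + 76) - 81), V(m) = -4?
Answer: 137231/28 ≈ 4901.1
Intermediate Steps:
c = 1/28 (c = 1/(109 - 81) = 1/28 ≈ 0.035714)
o = -45 (o = -4 - 41 = -45)
M = -45
-109*(M + c) = -109*(-45 + 1/28) = -109*(-1259/28) = 137231/28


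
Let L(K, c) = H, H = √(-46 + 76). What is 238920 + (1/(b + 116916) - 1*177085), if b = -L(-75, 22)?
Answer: 140874053468271/2278225171 + √30/13669351026 ≈ 61835.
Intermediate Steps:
H = √30 ≈ 5.4772
L(K, c) = √30
b = -√30 ≈ -5.4772
238920 + (1/(b + 116916) - 1*177085) = 238920 + (1/(-√30 + 116916) - 1*177085) = 238920 + (1/(116916 - √30) - 177085) = 238920 + (-177085 + 1/(116916 - √30)) = 61835 + 1/(116916 - √30)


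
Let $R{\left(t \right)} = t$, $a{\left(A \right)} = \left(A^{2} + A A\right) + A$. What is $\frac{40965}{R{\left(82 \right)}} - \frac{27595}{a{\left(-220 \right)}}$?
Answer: $\frac{395413691}{791956} \approx 499.29$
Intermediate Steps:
$a{\left(A \right)} = A + 2 A^{2}$ ($a{\left(A \right)} = \left(A^{2} + A^{2}\right) + A = 2 A^{2} + A = A + 2 A^{2}$)
$\frac{40965}{R{\left(82 \right)}} - \frac{27595}{a{\left(-220 \right)}} = \frac{40965}{82} - \frac{27595}{\left(-220\right) \left(1 + 2 \left(-220\right)\right)} = 40965 \cdot \frac{1}{82} - \frac{27595}{\left(-220\right) \left(1 - 440\right)} = \frac{40965}{82} - \frac{27595}{\left(-220\right) \left(-439\right)} = \frac{40965}{82} - \frac{27595}{96580} = \frac{40965}{82} - \frac{5519}{19316} = \frac{395413691}{791956}$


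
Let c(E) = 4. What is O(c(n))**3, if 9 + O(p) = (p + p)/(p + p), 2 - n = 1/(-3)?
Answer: -512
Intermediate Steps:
n = 7/3 (n = 2 - 1/(-3) = 2 - 1*(-1/3) = 2 + 1/3 = 7/3 ≈ 2.3333)
O(p) = -8 (O(p) = -9 + (p + p)/(p + p) = -9 + (2*p)/((2*p)) = -9 + (2*p)*(1/(2*p)) = -9 + 1 = -8)
O(c(n))**3 = (-8)**3 = -512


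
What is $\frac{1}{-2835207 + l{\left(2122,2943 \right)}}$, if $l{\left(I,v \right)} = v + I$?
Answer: $- \frac{1}{2830142} \approx -3.5334 \cdot 10^{-7}$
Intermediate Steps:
$l{\left(I,v \right)} = I + v$
$\frac{1}{-2835207 + l{\left(2122,2943 \right)}} = \frac{1}{-2835207 + \left(2122 + 2943\right)} = \frac{1}{-2835207 + 5065} = \frac{1}{-2830142} = - \frac{1}{2830142}$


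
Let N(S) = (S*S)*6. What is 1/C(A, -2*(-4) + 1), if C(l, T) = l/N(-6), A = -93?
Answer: -72/31 ≈ -2.3226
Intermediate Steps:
N(S) = 6*S**2 (N(S) = S**2*6 = 6*S**2)
C(l, T) = l/216 (C(l, T) = l/((6*(-6)**2)) = l/((6*36)) = l/216)
1/C(A, -2*(-4) + 1) = 1/((1/216)*(-93)) = 1/(-31/72) = -72/31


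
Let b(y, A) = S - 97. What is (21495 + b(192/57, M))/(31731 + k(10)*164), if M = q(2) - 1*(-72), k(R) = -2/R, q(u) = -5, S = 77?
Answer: 107375/158491 ≈ 0.67748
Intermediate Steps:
M = 67 (M = -5 - 1*(-72) = -5 + 72 = 67)
b(y, A) = -20 (b(y, A) = 77 - 97 = -20)
(21495 + b(192/57, M))/(31731 + k(10)*164) = (21495 - 20)/(31731 - 2/10*164) = 21475/(31731 - 2*⅒*164) = 21475/(31731 - ⅕*164) = 21475/(31731 - 164/5) = 21475/(158491/5) = 21475*(5/158491) = 107375/158491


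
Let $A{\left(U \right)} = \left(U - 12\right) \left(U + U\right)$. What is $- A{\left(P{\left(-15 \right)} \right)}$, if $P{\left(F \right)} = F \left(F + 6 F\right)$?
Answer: $-4923450$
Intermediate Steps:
$P{\left(F \right)} = 7 F^{2}$ ($P{\left(F \right)} = F 7 F = 7 F^{2}$)
$A{\left(U \right)} = 2 U \left(-12 + U\right)$ ($A{\left(U \right)} = \left(-12 + U\right) 2 U = 2 U \left(-12 + U\right)$)
$- A{\left(P{\left(-15 \right)} \right)} = - 2 \cdot 7 \left(-15\right)^{2} \left(-12 + 7 \left(-15\right)^{2}\right) = - 2 \cdot 7 \cdot 225 \left(-12 + 7 \cdot 225\right) = - 2 \cdot 1575 \left(-12 + 1575\right) = - 2 \cdot 1575 \cdot 1563 = \left(-1\right) 4923450 = -4923450$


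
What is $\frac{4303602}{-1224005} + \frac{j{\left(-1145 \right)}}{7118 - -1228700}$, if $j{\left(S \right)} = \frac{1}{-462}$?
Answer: $- \frac{2457132594417437}{698843103923580} \approx -3.516$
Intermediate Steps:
$j{\left(S \right)} = - \frac{1}{462}$
$\frac{4303602}{-1224005} + \frac{j{\left(-1145 \right)}}{7118 - -1228700} = \frac{4303602}{-1224005} - \frac{1}{462 \left(7118 - -1228700\right)} = 4303602 \left(- \frac{1}{1224005}\right) - \frac{1}{462 \left(7118 + 1228700\right)} = - \frac{4303602}{1224005} - \frac{1}{462 \cdot 1235818} = - \frac{4303602}{1224005} - \frac{1}{570947916} = - \frac{2457132594417437}{698843103923580}$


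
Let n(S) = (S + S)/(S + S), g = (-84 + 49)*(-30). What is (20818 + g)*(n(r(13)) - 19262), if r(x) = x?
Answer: -421199548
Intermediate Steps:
g = 1050 (g = -35*(-30) = 1050)
n(S) = 1 (n(S) = (2*S)/((2*S)) = (2*S)*(1/(2*S)) = 1)
(20818 + g)*(n(r(13)) - 19262) = (20818 + 1050)*(1 - 19262) = 21868*(-19261) = -421199548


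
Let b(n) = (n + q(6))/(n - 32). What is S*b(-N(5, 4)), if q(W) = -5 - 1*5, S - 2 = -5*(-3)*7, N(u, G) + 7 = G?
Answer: 749/29 ≈ 25.828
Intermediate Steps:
N(u, G) = -7 + G
S = 107 (S = 2 - 5*(-3)*7 = 2 + 15*7 = 2 + 105 = 107)
q(W) = -10 (q(W) = -5 - 5 = -10)
b(n) = (-10 + n)/(-32 + n) (b(n) = (n - 10)/(n - 32) = (-10 + n)/(-32 + n))
S*b(-N(5, 4)) = 107*((-10 - (-7 + 4))/(-32 - (-7 + 4))) = 107*((-10 - 1*(-3))/(-32 - 1*(-3))) = 107*((-10 + 3)/(-32 + 3)) = 107*(-7/(-29)) = 107*(-1/29*(-7)) = 107*(7/29) = 749/29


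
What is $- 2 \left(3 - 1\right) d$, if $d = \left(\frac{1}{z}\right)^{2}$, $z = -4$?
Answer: $- \frac{1}{4} \approx -0.25$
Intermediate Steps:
$d = \frac{1}{16}$ ($d = \left(\frac{1}{-4}\right)^{2} = \left(- \frac{1}{4}\right)^{2} = \frac{1}{16} \approx 0.0625$)
$- 2 \left(3 - 1\right) d = - 2 \left(3 - 1\right) \frac{1}{16} = \left(-2\right) 2 \cdot \frac{1}{16} = \left(-4\right) \frac{1}{16} = - \frac{1}{4}$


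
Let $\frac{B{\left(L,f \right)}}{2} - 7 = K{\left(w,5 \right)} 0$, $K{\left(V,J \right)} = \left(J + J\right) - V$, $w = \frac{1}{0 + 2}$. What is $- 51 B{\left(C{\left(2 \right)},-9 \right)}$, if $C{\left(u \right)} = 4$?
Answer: $-714$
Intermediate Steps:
$w = \frac{1}{2} \approx 0.5$
$K{\left(V,J \right)} = - V + 2 J$ ($K{\left(V,J \right)} = 2 J - V = - V + 2 J$)
$B{\left(L,f \right)} = 14$ ($B{\left(L,f \right)} = 14 + 2 \left(\left(-1\right) \frac{1}{2} + 2 \cdot 5\right) 0 = 14 + 2 \left(- \frac{1}{2} + 10\right) 0 = 14 + 2 \cdot \frac{19}{2} \cdot 0 = 14 + 2 \cdot 0 = 14 + 0 = 14$)
$- 51 B{\left(C{\left(2 \right)},-9 \right)} = \left(-51\right) 14 = -714$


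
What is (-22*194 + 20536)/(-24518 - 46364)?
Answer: -14/61 ≈ -0.22951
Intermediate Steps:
(-22*194 + 20536)/(-24518 - 46364) = (-4268 + 20536)/(-70882) = 16268*(-1/70882) = -14/61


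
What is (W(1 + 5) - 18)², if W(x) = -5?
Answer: 529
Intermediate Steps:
(W(1 + 5) - 18)² = (-5 - 18)² = (-23)² = 529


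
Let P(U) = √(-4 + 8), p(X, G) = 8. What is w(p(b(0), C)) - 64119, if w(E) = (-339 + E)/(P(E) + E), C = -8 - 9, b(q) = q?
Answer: -641521/10 ≈ -64152.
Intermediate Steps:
C = -17
P(U) = 2 (P(U) = √4 = 2)
w(E) = (-339 + E)/(2 + E)
w(p(b(0), C)) - 64119 = (-339 + 8)/(2 + 8) - 64119 = -331/10 - 64119 = -641521/10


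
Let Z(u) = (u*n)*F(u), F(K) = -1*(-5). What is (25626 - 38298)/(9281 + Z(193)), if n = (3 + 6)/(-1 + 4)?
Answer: -792/761 ≈ -1.0407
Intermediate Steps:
F(K) = 5
n = 3 (n = 9/3 = 9*(⅓) = 3)
Z(u) = 15*u (Z(u) = (u*3)*5 = (3*u)*5 = 15*u)
(25626 - 38298)/(9281 + Z(193)) = (25626 - 38298)/(9281 + 15*193) = -12672/(9281 + 2895) = -12672/12176 = -12672*1/12176 = -792/761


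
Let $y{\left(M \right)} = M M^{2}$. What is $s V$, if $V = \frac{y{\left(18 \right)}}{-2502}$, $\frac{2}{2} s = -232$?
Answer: $\frac{75168}{139} \approx 540.78$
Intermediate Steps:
$y{\left(M \right)} = M^{3}$
$s = -232$
$V = - \frac{324}{139}$ ($V = \frac{18^{3}}{-2502} = 5832 \left(- \frac{1}{2502}\right) = - \frac{324}{139} \approx -2.3309$)
$s V = \left(-232\right) \left(- \frac{324}{139}\right) = \frac{75168}{139}$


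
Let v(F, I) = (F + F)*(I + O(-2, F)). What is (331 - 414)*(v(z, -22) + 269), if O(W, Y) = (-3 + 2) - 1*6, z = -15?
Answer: -94537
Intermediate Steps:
O(W, Y) = -7 (O(W, Y) = -1 - 6 = -7)
v(F, I) = 2*F*(-7 + I) (v(F, I) = (F + F)*(I - 7) = (2*F)*(-7 + I) = 2*F*(-7 + I))
(331 - 414)*(v(z, -22) + 269) = (331 - 414)*(2*(-15)*(-7 - 22) + 269) = -83*(2*(-15)*(-29) + 269) = -83*(870 + 269) = -83*1139 = -94537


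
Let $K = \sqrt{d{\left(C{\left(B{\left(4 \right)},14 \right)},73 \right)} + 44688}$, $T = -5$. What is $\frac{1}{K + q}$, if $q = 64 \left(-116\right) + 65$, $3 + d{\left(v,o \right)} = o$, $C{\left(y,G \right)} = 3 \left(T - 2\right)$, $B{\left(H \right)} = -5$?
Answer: $- \frac{7359}{54110123} - \frac{\sqrt{44758}}{54110123} \approx -0.00013991$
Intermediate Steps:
$C{\left(y,G \right)} = -21$ ($C{\left(y,G \right)} = 3 \left(-5 - 2\right) = 3 \left(-7\right) = -21$)
$d{\left(v,o \right)} = -3 + o$
$K = \sqrt{44758}$ ($K = \sqrt{\left(-3 + 73\right) + 44688} = \sqrt{70 + 44688} = \sqrt{44758} \approx 211.56$)
$q = -7359$ ($q = -7424 + 65 = -7359$)
$\frac{1}{K + q} = \frac{1}{\sqrt{44758} - 7359} = \frac{1}{-7359 + \sqrt{44758}}$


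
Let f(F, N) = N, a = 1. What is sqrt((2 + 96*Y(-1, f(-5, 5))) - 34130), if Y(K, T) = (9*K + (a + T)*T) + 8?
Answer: 4*I*sqrt(1959) ≈ 177.04*I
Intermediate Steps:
Y(K, T) = 8 + 9*K + T*(1 + T) (Y(K, T) = (9*K + (1 + T)*T) + 8 = (9*K + T*(1 + T)) + 8 = 8 + 9*K + T*(1 + T))
sqrt((2 + 96*Y(-1, f(-5, 5))) - 34130) = sqrt((2 + 96*(8 + 5 + 5**2 + 9*(-1))) - 34130) = sqrt((2 + 96*(8 + 5 + 25 - 9)) - 34130) = sqrt((2 + 96*29) - 34130) = sqrt((2 + 2784) - 34130) = sqrt(2786 - 34130) = sqrt(-31344) = 4*I*sqrt(1959)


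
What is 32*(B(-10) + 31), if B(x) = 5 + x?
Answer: 832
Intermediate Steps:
32*(B(-10) + 31) = 32*((5 - 10) + 31) = 32*(-5 + 31) = 32*26 = 832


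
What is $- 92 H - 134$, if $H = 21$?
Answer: $-2066$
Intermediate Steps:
$- 92 H - 134 = \left(-92\right) 21 - 134 = -1932 - 134 = -2066$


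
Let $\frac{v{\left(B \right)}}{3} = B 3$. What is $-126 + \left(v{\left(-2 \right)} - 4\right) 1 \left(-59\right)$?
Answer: $1172$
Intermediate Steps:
$v{\left(B \right)} = 9 B$ ($v{\left(B \right)} = 3 B 3 = 3 \cdot 3 B = 9 B$)
$-126 + \left(v{\left(-2 \right)} - 4\right) 1 \left(-59\right) = -126 + \left(9 \left(-2\right) - 4\right) 1 \left(-59\right) = -126 + \left(-18 - 4\right) 1 \left(-59\right) = -126 + \left(-22\right) 1 \left(-59\right) = -126 - -1298 = -126 + 1298 = 1172$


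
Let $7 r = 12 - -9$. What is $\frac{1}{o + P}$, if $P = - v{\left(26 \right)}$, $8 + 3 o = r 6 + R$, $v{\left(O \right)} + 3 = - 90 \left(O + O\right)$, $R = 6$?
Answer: $\frac{3}{14065} \approx 0.0002133$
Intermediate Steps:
$r = 3$ ($r = \frac{12 - -9}{7} = \frac{12 + 9}{7} = \frac{1}{7} \cdot 21 = 3$)
$v{\left(O \right)} = -3 - 180 O$ ($v{\left(O \right)} = -3 - 90 \left(O + O\right) = -3 - 90 \cdot 2 O = -3 - 180 O$)
$o = \frac{16}{3}$ ($o = - \frac{8}{3} + \frac{3 \cdot 6 + 6}{3} = - \frac{8}{3} + \frac{18 + 6}{3} = - \frac{8}{3} + \frac{1}{3} \cdot 24 = - \frac{8}{3} + 8 = \frac{16}{3} \approx 5.3333$)
$P = 4683$ ($P = - (-3 - 4680) = \left(-1\right) \left(-4683\right) = 4683$)
$\frac{1}{o + P} = \frac{1}{\frac{16}{3} + 4683} = \frac{1}{\frac{14065}{3}} = \frac{3}{14065}$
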